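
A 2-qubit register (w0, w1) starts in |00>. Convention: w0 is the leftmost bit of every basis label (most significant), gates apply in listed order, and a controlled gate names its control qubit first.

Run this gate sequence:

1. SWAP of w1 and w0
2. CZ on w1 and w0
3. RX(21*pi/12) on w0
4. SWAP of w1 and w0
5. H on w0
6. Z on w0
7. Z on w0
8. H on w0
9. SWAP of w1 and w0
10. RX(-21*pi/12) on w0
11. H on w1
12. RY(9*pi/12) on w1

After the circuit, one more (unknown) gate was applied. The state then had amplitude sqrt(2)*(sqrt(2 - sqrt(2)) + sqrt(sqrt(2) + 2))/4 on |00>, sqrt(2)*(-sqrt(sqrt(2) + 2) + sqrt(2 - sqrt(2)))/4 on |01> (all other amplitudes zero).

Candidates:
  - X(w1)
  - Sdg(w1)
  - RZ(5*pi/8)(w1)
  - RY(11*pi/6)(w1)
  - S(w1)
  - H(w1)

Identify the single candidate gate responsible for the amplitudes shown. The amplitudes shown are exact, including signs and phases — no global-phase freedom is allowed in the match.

The applied gate was X(w1). Key observation: the block from step 3 through step 10 cancels to the identity and can be dropped.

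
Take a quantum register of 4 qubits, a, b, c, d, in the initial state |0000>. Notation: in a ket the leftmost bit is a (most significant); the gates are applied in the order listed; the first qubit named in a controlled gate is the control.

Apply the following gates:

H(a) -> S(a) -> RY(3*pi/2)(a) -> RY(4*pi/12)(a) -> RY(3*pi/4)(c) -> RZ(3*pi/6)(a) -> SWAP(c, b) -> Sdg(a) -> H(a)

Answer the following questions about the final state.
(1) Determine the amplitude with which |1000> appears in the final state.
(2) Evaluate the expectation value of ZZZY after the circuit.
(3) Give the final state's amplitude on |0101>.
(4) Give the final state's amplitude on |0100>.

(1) |1000> carries amplitude sqrt(2 - sqrt(2))*(sqrt(2) + sqrt(6)*I)*exp(I*pi/4)/8 in the final state.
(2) In the final state, ZZZY has expectation 0.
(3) The final state's coefficient on |0101> equals 0.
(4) |0100> carries amplitude sqrt(sqrt(2) + 2)*(-sqrt(6) + sqrt(2)*I)*exp(I*pi/4)/8 in the final state.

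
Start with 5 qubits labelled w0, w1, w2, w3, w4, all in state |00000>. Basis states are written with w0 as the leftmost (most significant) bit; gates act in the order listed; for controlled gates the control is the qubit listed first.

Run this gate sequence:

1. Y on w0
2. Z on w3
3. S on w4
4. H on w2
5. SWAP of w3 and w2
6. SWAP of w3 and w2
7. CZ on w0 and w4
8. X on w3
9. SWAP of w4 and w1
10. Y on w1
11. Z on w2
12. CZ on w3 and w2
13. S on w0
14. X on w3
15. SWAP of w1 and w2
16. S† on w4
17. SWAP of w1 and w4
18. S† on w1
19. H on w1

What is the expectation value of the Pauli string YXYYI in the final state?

The observable YXYYI averages to 0.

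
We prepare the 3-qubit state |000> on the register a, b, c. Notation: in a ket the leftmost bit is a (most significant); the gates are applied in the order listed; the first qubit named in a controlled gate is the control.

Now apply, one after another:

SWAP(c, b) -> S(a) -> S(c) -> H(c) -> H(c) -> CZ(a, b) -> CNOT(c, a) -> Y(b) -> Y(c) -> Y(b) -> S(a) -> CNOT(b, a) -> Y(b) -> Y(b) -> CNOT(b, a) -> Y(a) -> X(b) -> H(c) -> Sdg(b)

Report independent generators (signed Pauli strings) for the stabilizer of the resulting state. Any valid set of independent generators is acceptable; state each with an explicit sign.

One valid set of independent stabilizer generators is -IIX, -ZII, -IZI (any independent generating set of the same group is equally correct). Key observation: steps 12-15 multiply out to the identity, so the circuit reduces to the remaining gates.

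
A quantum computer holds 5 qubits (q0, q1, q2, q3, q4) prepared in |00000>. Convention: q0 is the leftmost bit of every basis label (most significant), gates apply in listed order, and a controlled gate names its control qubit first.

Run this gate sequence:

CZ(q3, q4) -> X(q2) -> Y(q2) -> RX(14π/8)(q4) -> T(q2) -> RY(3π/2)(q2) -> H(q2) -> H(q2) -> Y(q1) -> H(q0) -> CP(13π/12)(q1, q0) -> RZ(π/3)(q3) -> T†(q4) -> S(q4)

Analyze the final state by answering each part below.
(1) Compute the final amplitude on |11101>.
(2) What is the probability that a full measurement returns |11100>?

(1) |11101> carries amplitude sqrt(2 - sqrt(2))*exp(2*I*pi/3)/4 in the final state. Key observation: steps 7-8 multiply out to the identity, so the circuit reduces to the remaining gates.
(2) The probability of measuring |11100> is sqrt(2)/16 + 1/8.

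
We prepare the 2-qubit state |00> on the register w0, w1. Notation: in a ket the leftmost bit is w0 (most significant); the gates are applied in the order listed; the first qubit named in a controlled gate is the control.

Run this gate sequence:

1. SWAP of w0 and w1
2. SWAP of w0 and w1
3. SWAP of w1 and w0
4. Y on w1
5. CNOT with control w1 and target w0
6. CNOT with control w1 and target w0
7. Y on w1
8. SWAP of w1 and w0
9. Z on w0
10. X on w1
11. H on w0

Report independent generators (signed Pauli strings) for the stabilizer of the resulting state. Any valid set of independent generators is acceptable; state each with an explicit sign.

One valid set of independent stabilizer generators is +XI, -IZ (any independent generating set of the same group is equally correct). Key observation: the block from step 3 through step 8 cancels to the identity and can be dropped.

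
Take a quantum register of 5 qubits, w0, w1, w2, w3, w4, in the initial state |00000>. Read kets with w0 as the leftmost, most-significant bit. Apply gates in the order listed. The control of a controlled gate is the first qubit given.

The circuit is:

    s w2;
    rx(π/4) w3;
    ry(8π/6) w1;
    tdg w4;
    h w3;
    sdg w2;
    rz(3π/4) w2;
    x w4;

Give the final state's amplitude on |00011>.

|00011> carries amplitude sqrt(2)*(-sqrt(2 - sqrt(2)) + I*sqrt(sqrt(2) + 2))*exp(I*pi/8)/8 in the final state.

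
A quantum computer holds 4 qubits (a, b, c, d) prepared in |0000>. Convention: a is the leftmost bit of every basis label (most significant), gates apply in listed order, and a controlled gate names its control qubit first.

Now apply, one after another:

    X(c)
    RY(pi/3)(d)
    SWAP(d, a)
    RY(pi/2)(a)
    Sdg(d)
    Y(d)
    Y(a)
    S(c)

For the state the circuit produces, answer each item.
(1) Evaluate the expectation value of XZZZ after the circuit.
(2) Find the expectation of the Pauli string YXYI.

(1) In the final state, XZZZ has expectation -1/2.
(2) In the final state, YXYI has expectation 0.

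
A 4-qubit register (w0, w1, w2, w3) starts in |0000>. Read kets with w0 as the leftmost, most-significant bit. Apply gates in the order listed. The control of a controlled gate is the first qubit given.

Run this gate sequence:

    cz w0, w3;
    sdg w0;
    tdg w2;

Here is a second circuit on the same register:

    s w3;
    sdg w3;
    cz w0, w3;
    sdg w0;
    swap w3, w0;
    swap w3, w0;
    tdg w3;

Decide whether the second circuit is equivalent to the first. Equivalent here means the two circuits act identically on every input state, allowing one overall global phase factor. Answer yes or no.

No: there is an input state on which the two circuits produce genuinely different outputs (not merely differing by a phase).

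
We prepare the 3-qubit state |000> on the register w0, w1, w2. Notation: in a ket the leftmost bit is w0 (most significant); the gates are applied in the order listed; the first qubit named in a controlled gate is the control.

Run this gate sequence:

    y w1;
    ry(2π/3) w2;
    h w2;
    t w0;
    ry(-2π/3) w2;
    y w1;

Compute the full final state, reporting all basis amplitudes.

The final amplitudes are -sqrt(2)/4 + sqrt(6)/4 on |000>, -sqrt(6)/4 - sqrt(2)/4 on |001>, and 0 on every other basis state.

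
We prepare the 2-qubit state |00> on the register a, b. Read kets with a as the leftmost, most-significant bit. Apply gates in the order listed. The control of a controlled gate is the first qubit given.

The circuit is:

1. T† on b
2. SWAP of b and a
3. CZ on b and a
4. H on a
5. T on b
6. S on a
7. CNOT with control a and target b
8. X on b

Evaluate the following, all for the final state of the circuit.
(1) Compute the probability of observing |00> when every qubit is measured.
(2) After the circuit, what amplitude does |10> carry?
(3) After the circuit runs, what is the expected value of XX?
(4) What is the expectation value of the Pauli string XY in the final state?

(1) The probability of measuring |00> is 0.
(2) The final state's coefficient on |10> equals sqrt(2)*I/2.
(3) The expectation value of XX is 0.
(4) The expectation value of XY is -1.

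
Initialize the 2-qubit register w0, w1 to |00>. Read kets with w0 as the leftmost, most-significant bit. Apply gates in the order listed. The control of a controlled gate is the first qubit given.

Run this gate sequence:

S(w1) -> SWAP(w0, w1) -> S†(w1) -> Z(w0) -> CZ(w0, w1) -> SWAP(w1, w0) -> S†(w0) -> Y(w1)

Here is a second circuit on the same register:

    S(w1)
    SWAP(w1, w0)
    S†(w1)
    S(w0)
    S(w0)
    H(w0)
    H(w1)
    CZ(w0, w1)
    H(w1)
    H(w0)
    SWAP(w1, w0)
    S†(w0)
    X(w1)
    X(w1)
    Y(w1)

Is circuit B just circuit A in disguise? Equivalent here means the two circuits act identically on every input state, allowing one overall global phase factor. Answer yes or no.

No: there is an input state on which the two circuits produce genuinely different outputs (not merely differing by a phase).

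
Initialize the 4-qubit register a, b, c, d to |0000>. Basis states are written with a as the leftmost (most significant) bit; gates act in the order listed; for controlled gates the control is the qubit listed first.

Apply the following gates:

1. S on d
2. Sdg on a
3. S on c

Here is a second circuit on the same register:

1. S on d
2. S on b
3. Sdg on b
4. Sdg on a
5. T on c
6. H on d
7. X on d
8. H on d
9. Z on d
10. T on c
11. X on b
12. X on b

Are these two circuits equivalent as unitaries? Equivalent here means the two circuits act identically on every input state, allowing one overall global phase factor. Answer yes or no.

Yes: on every input state the two circuits agree up to one overall phase factor.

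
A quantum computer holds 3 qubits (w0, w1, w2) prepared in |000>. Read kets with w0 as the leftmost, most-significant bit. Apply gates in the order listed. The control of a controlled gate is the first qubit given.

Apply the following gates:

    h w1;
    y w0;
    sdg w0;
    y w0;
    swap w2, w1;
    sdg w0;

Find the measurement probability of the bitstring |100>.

Outcome |100> occurs with probability 0.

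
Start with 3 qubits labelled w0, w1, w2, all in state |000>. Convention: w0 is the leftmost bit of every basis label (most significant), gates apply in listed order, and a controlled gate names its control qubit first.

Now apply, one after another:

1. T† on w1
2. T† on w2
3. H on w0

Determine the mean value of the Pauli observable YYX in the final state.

The expectation value of YYX is 0.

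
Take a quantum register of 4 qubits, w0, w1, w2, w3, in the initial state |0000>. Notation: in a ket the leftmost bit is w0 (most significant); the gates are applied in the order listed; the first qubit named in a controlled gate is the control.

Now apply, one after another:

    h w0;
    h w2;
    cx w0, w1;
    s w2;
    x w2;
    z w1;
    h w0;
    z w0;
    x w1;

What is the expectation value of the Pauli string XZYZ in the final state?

In the final state, XZYZ has expectation -1.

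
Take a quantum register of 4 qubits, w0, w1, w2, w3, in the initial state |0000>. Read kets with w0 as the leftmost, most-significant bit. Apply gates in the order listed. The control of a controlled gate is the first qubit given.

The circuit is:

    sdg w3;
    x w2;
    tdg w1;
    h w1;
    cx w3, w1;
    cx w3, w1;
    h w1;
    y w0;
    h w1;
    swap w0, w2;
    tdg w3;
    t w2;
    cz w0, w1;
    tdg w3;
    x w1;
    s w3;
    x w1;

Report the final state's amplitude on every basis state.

After the circuit, the state carries amplitude sqrt(2)*exp(3*I*pi/4)/2 on |1010>, -sqrt(2)*exp(3*I*pi/4)/2 on |1110>, and 0 on every other basis state.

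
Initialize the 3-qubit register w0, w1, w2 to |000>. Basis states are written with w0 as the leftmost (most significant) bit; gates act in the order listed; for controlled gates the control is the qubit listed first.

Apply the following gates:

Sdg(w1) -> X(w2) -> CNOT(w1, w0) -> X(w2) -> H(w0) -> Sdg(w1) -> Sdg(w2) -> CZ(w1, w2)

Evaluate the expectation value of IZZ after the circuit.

In the final state, IZZ has expectation 1.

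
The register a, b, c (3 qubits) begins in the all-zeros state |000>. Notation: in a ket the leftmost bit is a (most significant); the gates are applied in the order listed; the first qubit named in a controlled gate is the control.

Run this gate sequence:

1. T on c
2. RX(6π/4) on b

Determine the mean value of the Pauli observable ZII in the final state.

The expectation value of ZII is 1.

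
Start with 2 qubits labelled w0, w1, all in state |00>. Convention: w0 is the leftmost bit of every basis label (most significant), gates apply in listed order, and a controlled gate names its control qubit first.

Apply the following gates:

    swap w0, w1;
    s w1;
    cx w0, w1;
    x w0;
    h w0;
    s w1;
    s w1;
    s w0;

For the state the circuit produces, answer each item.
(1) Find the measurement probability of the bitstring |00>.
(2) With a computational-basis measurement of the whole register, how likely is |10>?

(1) A full measurement returns |00> with probability 1/2.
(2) The probability of measuring |10> is 1/2.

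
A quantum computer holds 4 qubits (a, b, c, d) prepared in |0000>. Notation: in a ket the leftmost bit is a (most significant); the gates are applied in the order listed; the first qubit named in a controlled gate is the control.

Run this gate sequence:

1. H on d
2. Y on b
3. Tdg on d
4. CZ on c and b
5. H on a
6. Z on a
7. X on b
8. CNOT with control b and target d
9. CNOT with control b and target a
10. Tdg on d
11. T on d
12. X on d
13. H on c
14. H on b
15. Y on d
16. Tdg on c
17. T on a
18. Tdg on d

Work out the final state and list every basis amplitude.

After the circuit, the state carries amplitude 1/4 on |0000>, I/4 on |0001>, -exp(3*I*pi/4)/4 on |0010>, exp(I*pi/4)/4 on |0011>, 1/4 on |0100>, I/4 on |0101>, -exp(3*I*pi/4)/4 on |0110>, exp(I*pi/4)/4 on |0111>, -exp(I*pi/4)/4 on |1000>, -exp(3*I*pi/4)/4 on |1001>, -1/4 on |1010>, -I/4 on |1011>, -exp(I*pi/4)/4 on |1100>, -exp(3*I*pi/4)/4 on |1101>, -1/4 on |1110>, -I/4 on |1111>.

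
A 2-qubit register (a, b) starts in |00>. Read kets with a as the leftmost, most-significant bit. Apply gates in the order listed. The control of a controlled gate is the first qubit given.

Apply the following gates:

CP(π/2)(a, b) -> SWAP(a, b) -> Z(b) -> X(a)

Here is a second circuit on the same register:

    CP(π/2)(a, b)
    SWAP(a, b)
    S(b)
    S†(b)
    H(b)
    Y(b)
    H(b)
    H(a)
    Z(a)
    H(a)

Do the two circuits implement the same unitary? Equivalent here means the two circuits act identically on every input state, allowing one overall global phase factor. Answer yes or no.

No, they are not equivalent — no single phase factor reconciles the two unitaries.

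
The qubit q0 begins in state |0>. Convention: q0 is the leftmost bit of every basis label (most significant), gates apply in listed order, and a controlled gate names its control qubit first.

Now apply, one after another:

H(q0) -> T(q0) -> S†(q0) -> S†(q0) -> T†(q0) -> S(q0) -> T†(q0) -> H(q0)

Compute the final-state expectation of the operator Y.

The expectation value of Y is sqrt(2)/2.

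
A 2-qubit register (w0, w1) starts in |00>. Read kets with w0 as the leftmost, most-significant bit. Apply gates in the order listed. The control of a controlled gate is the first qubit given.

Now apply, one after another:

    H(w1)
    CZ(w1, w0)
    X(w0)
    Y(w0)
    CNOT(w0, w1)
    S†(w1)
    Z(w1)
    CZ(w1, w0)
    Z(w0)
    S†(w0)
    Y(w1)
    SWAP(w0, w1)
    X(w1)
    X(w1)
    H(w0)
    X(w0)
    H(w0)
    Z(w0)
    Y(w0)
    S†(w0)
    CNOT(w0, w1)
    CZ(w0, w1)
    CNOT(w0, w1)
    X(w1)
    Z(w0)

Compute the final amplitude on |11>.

The final state's coefficient on |11> equals -sqrt(2)*I/2.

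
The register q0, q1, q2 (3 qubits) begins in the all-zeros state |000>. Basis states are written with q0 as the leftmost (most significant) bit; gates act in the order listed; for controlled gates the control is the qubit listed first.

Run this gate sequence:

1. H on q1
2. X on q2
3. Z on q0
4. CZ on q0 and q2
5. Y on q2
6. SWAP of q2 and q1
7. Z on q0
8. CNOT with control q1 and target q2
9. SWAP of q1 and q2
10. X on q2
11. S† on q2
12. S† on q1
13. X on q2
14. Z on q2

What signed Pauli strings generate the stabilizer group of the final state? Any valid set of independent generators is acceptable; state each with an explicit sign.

The stabilizer group can be generated by -IYI, +ZII, +IIZ, among other valid generating sets.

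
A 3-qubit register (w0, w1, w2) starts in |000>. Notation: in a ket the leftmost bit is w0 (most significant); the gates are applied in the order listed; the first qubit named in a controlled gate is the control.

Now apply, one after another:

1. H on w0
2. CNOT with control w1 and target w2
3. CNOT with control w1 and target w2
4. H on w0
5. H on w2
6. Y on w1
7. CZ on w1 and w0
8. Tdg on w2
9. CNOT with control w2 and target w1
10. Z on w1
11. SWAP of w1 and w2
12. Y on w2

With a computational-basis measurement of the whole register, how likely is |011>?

A full measurement returns |011> with probability 1/2.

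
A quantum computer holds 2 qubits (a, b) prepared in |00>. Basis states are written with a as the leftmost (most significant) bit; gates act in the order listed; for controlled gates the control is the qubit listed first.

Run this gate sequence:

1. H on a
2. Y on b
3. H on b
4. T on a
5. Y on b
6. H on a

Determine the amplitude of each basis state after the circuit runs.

After the circuit, the state carries amplitude sqrt(2)*(-1 - exp(I*pi/4))/4 on |00>, sqrt(2)*(-1 - exp(I*pi/4))/4 on |01>, sqrt(2)*(-1 + exp(I*pi/4))/4 on |10>, sqrt(2)*(-1 + exp(I*pi/4))/4 on |11>.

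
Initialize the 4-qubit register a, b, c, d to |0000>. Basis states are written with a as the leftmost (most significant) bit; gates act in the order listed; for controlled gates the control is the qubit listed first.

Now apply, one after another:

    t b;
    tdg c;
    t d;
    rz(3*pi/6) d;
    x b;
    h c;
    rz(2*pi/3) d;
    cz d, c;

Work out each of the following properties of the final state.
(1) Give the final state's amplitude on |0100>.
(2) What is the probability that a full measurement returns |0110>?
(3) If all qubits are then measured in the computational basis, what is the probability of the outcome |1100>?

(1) The amplitude on |0100> is -sqrt(2)*exp(5*I*pi/12)/2.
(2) A full measurement returns |0110> with probability 1/2.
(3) A full measurement returns |1100> with probability 0.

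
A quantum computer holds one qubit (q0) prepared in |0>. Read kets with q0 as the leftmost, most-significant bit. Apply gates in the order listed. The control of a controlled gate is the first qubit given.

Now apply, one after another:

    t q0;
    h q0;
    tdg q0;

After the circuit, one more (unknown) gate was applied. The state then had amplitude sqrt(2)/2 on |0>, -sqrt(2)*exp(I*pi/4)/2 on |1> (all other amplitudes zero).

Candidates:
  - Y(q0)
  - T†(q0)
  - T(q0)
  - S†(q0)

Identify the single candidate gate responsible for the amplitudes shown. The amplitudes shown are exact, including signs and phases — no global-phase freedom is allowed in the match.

The applied gate was S†(q0).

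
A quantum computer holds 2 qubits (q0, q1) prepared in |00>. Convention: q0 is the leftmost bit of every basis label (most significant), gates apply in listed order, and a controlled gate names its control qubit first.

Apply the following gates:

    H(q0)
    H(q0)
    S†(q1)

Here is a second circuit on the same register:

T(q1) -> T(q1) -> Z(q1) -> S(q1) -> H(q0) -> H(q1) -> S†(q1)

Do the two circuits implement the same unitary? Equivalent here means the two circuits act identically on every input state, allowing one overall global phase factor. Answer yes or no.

No, they are not equivalent — no single phase factor reconciles the two unitaries.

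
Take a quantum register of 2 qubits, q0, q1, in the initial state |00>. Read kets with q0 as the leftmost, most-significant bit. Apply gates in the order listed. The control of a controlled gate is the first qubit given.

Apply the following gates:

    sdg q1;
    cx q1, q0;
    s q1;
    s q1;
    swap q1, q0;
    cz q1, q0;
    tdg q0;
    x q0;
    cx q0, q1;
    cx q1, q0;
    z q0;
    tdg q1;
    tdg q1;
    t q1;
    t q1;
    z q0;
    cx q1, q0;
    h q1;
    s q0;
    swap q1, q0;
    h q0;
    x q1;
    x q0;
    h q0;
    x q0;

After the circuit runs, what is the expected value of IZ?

The observable IZ averages to 1.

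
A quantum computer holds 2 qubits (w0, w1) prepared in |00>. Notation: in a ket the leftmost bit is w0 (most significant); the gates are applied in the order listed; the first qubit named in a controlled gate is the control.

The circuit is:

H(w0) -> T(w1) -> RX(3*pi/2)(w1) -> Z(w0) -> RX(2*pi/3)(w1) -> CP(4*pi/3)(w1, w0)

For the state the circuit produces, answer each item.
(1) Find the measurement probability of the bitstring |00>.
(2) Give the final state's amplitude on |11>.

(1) The probability of measuring |00> is sqrt(3)/8 + 1/4.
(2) |11> carries amplitude (-1 + sqrt(3))*exp(5*I*pi/6)/4 in the final state.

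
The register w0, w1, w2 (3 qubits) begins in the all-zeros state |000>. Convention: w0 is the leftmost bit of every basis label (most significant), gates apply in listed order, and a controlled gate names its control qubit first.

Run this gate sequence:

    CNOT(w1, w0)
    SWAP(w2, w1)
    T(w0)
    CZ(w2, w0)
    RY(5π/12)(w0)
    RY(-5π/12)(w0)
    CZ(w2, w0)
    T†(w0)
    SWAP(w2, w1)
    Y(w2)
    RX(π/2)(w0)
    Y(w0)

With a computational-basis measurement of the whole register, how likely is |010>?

Outcome |010> occurs with probability 0.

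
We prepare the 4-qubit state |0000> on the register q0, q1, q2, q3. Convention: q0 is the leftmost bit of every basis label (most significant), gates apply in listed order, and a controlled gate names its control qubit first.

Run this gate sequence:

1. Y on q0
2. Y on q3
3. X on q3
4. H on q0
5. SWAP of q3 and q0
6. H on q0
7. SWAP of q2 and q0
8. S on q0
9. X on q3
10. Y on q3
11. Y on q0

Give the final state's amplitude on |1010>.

The amplitude on |1010> is -1/2.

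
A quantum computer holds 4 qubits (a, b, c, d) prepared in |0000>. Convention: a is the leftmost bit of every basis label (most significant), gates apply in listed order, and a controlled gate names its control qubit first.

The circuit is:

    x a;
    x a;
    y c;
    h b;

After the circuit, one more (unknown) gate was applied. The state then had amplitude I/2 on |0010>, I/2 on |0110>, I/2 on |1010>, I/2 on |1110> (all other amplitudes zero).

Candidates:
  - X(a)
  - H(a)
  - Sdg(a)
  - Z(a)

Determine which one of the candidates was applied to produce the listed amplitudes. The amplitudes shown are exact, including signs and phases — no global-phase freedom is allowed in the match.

It was H(a) that produced the state shown. Key observation: gates 1-2 undo each other exactly, leaving only the rest of the circuit to track.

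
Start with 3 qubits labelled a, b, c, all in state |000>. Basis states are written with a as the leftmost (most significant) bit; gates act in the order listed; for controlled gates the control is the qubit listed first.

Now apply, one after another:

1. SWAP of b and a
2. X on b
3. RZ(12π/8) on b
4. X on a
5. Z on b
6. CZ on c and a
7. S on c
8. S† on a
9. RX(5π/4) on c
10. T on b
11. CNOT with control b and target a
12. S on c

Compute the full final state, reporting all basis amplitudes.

The final amplitudes are I*sqrt(2 - sqrt(2))/2 on |010>, -I*sqrt(sqrt(2) + 2)/2 on |011>, and 0 on every other basis state.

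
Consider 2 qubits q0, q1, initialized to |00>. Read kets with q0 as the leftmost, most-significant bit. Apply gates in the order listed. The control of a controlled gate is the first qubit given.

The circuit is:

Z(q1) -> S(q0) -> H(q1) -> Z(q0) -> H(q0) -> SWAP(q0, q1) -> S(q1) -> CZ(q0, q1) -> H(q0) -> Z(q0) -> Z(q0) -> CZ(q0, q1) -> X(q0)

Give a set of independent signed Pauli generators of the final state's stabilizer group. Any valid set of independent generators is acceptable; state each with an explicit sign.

The final state is stabilized by the group generated by -XY, -ZZ; other independent generating sets are equally valid.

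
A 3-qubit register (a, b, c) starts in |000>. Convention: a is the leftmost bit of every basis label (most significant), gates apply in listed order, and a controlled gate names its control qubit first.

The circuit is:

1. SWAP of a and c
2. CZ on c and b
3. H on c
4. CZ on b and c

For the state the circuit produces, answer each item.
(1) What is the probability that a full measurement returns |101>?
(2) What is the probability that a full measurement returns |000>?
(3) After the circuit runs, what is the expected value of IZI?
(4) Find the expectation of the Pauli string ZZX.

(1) Outcome |101> occurs with probability 0.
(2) The probability of measuring |000> is 1/2.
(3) The expectation value of IZI is 1.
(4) In the final state, ZZX has expectation 1.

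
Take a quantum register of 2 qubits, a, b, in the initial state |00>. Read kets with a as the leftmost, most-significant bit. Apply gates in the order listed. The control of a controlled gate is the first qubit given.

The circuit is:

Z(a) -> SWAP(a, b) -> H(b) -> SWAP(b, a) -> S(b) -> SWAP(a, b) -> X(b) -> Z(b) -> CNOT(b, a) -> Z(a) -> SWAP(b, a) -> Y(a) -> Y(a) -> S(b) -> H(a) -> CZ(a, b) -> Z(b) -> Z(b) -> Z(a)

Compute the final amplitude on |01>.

|01> carries amplitude I/2 in the final state.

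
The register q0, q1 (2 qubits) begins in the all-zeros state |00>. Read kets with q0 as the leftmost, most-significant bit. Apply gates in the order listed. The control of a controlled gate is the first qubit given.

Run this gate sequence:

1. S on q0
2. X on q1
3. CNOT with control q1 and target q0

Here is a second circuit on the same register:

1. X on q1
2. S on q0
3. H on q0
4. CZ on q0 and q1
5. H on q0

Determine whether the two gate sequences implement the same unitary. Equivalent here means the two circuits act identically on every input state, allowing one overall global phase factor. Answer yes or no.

Yes — the two circuits implement the same unitary up to a global phase.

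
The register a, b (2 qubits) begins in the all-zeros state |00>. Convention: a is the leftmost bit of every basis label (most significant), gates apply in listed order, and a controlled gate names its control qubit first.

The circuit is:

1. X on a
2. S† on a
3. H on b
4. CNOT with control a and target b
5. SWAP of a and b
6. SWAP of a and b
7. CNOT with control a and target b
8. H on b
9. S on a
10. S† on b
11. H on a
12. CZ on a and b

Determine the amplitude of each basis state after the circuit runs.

After the circuit, the state carries amplitude sqrt(2)/2 on |00>, 0 on |01>, -sqrt(2)/2 on |10>, 0 on |11>. Key observation: the block from step 2 through step 9 cancels to the identity and can be dropped.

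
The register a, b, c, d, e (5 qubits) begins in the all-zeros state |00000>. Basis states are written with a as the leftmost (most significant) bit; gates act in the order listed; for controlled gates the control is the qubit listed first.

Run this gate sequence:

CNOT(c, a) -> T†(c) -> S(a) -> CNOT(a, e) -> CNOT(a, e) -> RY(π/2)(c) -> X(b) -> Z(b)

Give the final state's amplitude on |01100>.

|01100> carries amplitude -sqrt(2)/2 in the final state. Key observation: the block from step 4 through step 5 cancels to the identity and can be dropped.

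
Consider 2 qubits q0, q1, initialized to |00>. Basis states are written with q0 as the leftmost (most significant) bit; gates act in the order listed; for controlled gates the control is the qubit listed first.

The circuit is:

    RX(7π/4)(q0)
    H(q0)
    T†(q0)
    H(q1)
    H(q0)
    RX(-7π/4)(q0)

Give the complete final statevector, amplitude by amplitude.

The resulting statevector has amplitude sqrt(2)*(1 - exp(3*I*pi/4))/4 on |00>, sqrt(2)*(1 - exp(3*I*pi/4))/4 on |01>, sqrt(2)*(1 + exp(3*I*pi/4))/4 on |10>, sqrt(2)*(1 + exp(3*I*pi/4))/4 on |11>.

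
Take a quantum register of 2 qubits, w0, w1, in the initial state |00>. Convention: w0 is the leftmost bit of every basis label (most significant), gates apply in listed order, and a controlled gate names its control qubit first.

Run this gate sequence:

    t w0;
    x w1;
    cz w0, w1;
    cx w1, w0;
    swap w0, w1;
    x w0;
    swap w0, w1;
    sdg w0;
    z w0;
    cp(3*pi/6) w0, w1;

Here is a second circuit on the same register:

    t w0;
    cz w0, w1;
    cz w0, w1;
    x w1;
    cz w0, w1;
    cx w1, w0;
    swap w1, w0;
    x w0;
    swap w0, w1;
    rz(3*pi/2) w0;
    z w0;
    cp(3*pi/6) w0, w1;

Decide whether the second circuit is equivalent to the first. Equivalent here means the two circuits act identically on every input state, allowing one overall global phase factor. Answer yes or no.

Yes: on every input state the two circuits agree up to one overall phase factor.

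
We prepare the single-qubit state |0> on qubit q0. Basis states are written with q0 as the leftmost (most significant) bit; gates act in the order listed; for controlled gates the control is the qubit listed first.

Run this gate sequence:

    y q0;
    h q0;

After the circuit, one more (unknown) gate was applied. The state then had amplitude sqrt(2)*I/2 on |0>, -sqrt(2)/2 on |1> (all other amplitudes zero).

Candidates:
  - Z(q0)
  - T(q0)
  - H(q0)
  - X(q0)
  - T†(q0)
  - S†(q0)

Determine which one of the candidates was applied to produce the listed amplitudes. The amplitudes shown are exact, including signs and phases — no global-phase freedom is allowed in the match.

The applied gate was S†(q0).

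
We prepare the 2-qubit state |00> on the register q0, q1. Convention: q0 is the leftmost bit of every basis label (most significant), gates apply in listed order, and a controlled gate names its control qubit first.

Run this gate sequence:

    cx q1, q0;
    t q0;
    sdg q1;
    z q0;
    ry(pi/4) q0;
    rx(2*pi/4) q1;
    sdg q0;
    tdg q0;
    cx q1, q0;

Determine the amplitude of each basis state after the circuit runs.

After the circuit, the state carries amplitude sqrt(2*sqrt(2) + 4)/4 on |00>, sqrt(4 - 2*sqrt(2))*exp(3*I*pi/4)/4 on |01>, -sqrt(4 - 2*sqrt(2))*exp(I*pi/4)/4 on |10>, -I*sqrt(2*sqrt(2) + 4)/4 on |11>.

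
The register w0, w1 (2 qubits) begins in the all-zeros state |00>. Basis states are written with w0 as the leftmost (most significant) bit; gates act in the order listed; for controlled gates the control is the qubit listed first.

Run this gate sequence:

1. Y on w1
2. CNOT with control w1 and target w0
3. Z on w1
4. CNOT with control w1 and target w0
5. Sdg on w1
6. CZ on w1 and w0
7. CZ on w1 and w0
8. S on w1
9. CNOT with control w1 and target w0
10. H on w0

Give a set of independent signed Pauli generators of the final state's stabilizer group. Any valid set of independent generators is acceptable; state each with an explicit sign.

The final state is stabilized by the group generated by -XI, -IZ; other independent generating sets are equally valid. Key observation: steps 4-9 multiply out to the identity, so the circuit reduces to the remaining gates.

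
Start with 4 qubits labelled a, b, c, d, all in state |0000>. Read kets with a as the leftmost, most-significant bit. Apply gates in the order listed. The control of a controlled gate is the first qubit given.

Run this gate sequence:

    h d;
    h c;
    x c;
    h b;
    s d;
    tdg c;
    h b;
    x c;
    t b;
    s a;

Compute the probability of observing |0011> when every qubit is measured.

A full measurement returns |0011> with probability 1/4.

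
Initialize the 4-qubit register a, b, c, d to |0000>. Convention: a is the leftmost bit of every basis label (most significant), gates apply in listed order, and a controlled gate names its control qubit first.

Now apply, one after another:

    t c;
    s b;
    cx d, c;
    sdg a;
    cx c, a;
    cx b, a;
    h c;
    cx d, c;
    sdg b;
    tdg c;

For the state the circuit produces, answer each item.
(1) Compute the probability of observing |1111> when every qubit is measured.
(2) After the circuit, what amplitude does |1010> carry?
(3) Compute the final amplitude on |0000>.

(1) A full measurement returns |1111> with probability 0.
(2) The final state's coefficient on |1010> equals 0.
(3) The final state's coefficient on |0000> equals sqrt(2)/2.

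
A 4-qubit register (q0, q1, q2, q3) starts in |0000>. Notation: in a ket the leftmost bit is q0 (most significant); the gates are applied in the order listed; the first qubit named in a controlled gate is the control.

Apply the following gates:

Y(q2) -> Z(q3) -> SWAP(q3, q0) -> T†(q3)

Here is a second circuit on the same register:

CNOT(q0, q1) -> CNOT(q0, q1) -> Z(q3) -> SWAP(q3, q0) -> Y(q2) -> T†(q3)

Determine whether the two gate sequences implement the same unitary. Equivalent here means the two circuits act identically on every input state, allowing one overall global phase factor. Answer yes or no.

Yes — the two circuits implement the same unitary up to a global phase.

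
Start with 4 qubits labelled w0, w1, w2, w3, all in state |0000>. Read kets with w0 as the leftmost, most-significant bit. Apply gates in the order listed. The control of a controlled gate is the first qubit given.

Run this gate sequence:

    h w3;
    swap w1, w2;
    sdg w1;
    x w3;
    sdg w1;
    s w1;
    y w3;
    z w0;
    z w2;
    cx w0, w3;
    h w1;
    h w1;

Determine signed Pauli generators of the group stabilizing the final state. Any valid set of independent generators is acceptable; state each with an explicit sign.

One valid set of independent stabilizer generators is -IIIX, +ZIII, +IZII, +IIZI (any independent generating set of the same group is equally correct).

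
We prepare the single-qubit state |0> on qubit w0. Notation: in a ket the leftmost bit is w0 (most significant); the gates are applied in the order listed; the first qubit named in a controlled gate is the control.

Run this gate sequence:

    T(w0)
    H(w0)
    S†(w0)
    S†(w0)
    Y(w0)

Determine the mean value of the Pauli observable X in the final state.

The observable X averages to 1.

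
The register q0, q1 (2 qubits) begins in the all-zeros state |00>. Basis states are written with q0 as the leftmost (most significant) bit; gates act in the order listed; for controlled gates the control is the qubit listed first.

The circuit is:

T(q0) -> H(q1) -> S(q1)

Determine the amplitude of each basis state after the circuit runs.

After the circuit, the state carries amplitude sqrt(2)/2 on |00>, sqrt(2)*I/2 on |01>, 0 on |10>, 0 on |11>.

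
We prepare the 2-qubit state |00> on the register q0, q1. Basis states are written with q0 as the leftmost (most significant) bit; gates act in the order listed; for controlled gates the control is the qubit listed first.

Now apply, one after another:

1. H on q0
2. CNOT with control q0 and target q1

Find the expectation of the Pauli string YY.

In the final state, YY has expectation -1.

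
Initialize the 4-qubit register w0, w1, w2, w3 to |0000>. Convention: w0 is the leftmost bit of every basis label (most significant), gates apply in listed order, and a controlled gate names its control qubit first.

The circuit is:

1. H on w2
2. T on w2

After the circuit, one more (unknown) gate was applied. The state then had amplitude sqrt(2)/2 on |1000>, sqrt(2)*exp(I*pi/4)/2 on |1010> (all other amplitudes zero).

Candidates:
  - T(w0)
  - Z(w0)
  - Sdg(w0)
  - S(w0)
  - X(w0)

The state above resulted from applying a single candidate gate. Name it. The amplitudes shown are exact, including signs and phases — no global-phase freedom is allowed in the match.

The applied gate was X(w0).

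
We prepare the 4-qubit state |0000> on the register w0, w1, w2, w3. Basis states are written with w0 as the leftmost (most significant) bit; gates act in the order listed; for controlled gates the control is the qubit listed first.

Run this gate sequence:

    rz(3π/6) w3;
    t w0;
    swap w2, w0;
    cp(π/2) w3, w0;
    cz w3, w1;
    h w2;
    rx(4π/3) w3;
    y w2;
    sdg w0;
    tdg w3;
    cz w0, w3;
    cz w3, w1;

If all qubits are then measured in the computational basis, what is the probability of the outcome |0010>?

A full measurement returns |0010> with probability 1/8.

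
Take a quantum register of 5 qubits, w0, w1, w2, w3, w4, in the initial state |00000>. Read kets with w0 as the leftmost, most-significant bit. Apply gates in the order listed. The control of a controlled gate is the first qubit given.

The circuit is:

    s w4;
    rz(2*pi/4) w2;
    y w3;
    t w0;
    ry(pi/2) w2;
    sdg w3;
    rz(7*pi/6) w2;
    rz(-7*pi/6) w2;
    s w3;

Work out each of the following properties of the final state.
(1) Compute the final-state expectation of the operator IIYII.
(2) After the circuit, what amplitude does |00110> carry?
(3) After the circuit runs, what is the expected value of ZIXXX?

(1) In the final state, IIYII has expectation 0. Key observation: steps 6-9 multiply out to the identity, so the circuit reduces to the remaining gates.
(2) The final state's coefficient on |00110> equals sqrt(2)*exp(I*pi/4)/2.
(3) The observable ZIXXX averages to 0.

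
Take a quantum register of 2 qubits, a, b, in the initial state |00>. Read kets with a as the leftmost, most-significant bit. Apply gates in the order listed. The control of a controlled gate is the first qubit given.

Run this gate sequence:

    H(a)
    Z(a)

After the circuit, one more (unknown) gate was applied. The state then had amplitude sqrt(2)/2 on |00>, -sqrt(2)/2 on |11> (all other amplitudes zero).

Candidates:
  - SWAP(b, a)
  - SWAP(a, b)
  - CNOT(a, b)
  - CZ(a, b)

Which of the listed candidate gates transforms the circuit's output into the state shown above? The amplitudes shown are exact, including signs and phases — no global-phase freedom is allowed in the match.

The applied gate was CNOT(a, b).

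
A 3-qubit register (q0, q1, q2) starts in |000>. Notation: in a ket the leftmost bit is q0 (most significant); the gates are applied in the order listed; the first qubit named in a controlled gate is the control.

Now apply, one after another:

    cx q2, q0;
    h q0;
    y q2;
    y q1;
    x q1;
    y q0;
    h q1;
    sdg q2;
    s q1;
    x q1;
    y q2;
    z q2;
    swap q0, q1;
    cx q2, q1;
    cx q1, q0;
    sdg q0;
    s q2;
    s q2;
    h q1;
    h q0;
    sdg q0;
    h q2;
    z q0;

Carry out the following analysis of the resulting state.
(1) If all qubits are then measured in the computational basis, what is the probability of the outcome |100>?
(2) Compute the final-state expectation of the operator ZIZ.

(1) Outcome |100> occurs with probability 1/8.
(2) In the final state, ZIZ has expectation 0.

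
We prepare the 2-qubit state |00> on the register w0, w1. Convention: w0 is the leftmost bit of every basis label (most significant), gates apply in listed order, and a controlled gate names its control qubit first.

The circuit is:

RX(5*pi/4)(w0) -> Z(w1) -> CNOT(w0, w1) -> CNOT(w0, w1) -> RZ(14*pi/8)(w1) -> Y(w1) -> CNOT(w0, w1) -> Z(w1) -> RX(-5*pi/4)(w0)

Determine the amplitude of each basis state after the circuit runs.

The resulting statevector has amplitude (-2 - sqrt(2))*exp(5*I*pi/8)/4 on |00>, (2 - sqrt(2))*exp(5*I*pi/8)/4 on |01>, sqrt(2)*exp(I*pi/8)/4 on |10>, sqrt(2)*exp(I*pi/8)/4 on |11>.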